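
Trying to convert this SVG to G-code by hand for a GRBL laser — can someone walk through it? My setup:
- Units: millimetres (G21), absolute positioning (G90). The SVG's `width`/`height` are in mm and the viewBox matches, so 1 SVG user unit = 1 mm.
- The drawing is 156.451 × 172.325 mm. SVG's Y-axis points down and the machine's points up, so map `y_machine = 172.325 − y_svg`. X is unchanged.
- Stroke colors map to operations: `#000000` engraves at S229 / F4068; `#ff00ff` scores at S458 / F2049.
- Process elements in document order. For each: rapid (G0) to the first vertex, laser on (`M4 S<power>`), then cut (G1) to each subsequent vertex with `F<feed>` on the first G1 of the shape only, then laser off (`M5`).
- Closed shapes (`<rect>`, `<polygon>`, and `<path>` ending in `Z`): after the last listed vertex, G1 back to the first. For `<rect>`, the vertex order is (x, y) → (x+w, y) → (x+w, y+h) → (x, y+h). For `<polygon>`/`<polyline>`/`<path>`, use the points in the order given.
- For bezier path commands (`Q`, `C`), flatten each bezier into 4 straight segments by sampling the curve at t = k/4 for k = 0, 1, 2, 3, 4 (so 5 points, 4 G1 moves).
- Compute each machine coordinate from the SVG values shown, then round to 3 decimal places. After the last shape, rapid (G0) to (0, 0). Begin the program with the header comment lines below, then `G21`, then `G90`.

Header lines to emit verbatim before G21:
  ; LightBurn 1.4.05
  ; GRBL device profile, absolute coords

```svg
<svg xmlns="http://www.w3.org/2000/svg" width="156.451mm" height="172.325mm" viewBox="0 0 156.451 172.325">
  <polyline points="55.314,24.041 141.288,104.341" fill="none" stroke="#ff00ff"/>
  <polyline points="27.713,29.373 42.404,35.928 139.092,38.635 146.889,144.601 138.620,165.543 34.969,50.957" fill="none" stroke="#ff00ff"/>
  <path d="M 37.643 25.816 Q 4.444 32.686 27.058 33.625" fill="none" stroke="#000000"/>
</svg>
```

Since the viewBox matches the mm dimensions, user units are millimetres directly. The only transform is the Y-flip y_m = 172.325 − y_svg.

Shape 1 is a line segment drawn with `<polyline>`. Its stroke #ff00ff means score at S458, F2049. After flipping Y the toolpath is (55.314,148.284) → (141.288,67.984).

Shape 2 is a open polyline drawn with `<polyline>`. Its stroke #ff00ff means score at S458, F2049. After flipping Y the toolpath is (27.713,142.952) → (42.404,136.397) → (139.092,133.690) → (146.889,27.724) → (138.620,6.782) → (34.969,121.368).

Shape 3 is a quadratic bezier drawn with `<path>`. Its stroke #000000 means engrave at S229, F4068. After flipping Y the toolpath is (37.643,146.509) → (24.532,143.445) → (18.397,141.122) → (19.239,139.540) → (27.058,138.700).

; LightBurn 1.4.05
; GRBL device profile, absolute coords
G21
G90
G0 X55.314 Y148.284
M4 S458
G1 X141.288 Y67.984 F2049
M5
G0 X27.713 Y142.952
M4 S458
G1 X42.404 Y136.397 F2049
G1 X139.092 Y133.690
G1 X146.889 Y27.724
G1 X138.620 Y6.782
G1 X34.969 Y121.368
M5
G0 X37.643 Y146.509
M4 S229
G1 X24.532 Y143.445 F4068
G1 X18.397 Y141.122
G1 X19.239 Y139.540
G1 X27.058 Y138.700
M5
G0 X0.000 Y0.000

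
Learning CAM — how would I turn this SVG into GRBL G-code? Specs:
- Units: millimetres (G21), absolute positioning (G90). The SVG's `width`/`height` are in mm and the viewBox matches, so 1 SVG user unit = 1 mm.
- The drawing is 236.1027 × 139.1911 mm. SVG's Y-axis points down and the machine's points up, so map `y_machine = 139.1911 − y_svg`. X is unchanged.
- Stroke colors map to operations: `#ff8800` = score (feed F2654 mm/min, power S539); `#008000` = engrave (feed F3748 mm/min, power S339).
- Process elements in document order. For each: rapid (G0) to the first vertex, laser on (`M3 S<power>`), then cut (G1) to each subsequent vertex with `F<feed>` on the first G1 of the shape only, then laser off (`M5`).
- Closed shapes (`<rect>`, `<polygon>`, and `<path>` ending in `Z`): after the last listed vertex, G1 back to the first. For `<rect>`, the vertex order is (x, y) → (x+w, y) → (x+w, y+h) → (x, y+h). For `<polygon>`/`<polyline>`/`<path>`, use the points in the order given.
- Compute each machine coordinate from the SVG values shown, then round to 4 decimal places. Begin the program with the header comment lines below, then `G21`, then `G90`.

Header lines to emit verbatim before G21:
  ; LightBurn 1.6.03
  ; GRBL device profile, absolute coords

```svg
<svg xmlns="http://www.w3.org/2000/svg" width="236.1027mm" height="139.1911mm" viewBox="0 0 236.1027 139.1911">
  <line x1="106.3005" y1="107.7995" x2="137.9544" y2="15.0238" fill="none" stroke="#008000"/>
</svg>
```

Since the viewBox matches the mm dimensions, user units are millimetres directly. The only transform is the Y-flip y_m = 139.1911 − y_svg.

Shape 1 is a line segment drawn with `<line>`. Its stroke #008000 means engrave at S339, F3748. After flipping Y the toolpath is (106.3005,31.3916) → (137.9544,124.1673).

; LightBurn 1.6.03
; GRBL device profile, absolute coords
G21
G90
G0 X106.3005 Y31.3916
M3 S339
G1 X137.9544 Y124.1673 F3748
M5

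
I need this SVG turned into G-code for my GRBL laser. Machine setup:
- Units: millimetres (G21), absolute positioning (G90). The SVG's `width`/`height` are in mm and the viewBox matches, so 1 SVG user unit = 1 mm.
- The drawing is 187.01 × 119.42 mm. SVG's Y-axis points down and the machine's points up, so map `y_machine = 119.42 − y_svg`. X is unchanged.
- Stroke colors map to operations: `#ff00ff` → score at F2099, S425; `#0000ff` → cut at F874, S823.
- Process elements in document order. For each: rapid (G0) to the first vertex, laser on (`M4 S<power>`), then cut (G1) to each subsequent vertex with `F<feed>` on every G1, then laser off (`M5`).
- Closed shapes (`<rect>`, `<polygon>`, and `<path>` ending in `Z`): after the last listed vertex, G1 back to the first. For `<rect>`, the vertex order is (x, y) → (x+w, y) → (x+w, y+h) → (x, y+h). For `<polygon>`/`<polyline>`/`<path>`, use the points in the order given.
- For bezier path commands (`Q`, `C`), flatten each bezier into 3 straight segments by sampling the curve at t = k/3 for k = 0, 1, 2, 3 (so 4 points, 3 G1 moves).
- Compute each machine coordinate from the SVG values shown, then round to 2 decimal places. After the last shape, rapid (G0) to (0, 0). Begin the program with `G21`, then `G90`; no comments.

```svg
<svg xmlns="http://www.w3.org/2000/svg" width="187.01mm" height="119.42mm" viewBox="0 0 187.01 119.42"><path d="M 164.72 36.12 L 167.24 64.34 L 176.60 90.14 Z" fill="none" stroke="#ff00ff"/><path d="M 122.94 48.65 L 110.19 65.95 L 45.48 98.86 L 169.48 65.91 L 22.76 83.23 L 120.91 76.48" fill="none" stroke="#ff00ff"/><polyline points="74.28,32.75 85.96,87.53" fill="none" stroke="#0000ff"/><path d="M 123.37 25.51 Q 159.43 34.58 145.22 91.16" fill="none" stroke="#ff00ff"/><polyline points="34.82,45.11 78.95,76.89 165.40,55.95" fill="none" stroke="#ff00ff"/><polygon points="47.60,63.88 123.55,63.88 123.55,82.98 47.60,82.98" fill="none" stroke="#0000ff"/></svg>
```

viewBox `0 0 187.01 119.42` with mm width/height → 1 unit = 1 mm. Flip: y_m = 119.42 − y_svg.

**Shape 1** — `<path>` closed polygon, stroke `#ff00ff` → score (S425, F2099). Machine vertices: (164.72,83.30) → (167.24,55.08) → (176.60,29.28) → (164.72,83.30). Closed: final G1 returns to the first vertex.

**Shape 2** — `<path>` open polyline, stroke `#ff00ff` → score (S425, F2099). Machine vertices: (122.94,70.77) → (110.19,53.47) → (45.48,20.56) → (169.48,53.51) → (22.76,36.19) → (120.91,42.94). Open path.

**Shape 3** — `<polyline>` line segment, stroke `#0000ff` → cut (S823, F874). Machine vertices: (74.28,86.67) → (85.96,31.89). Open path.

**Shape 4** — `<path>` quadratic bezier, stroke `#ff00ff` → score (S425, F2099). Control points (SVG): P0=(123.37,25.51), P1=(159.43,34.58), P2=(145.22,91.16); sampled at t=k/3. Machine vertices: (123.37,93.91) → (141.82,82.58) → (149.11,60.70) → (145.22,28.26). Open path.

**Shape 5** — `<polyline>` open polyline, stroke `#ff00ff` → score (S425, F2099). Machine vertices: (34.82,74.31) → (78.95,42.53) → (165.40,63.47). Open path.

**Shape 6** — `<polygon>` rectangle, stroke `#0000ff` → cut (S823, F874). Machine vertices: (47.60,55.54) → (123.55,55.54) → (123.55,36.44) → (47.60,36.44) → (47.60,55.54). Closed: final G1 returns to the first vertex.

G21
G90
G0 X164.72 Y83.30
M4 S425
G1 X167.24 Y55.08 F2099
G1 X176.60 Y29.28 F2099
G1 X164.72 Y83.30 F2099
M5
G0 X122.94 Y70.77
M4 S425
G1 X110.19 Y53.47 F2099
G1 X45.48 Y20.56 F2099
G1 X169.48 Y53.51 F2099
G1 X22.76 Y36.19 F2099
G1 X120.91 Y42.94 F2099
M5
G0 X74.28 Y86.67
M4 S823
G1 X85.96 Y31.89 F874
M5
G0 X123.37 Y93.91
M4 S425
G1 X141.82 Y82.58 F2099
G1 X149.11 Y60.70 F2099
G1 X145.22 Y28.26 F2099
M5
G0 X34.82 Y74.31
M4 S425
G1 X78.95 Y42.53 F2099
G1 X165.40 Y63.47 F2099
M5
G0 X47.60 Y55.54
M4 S823
G1 X123.55 Y55.54 F874
G1 X123.55 Y36.44 F874
G1 X47.60 Y36.44 F874
G1 X47.60 Y55.54 F874
M5
G0 X0.00 Y0.00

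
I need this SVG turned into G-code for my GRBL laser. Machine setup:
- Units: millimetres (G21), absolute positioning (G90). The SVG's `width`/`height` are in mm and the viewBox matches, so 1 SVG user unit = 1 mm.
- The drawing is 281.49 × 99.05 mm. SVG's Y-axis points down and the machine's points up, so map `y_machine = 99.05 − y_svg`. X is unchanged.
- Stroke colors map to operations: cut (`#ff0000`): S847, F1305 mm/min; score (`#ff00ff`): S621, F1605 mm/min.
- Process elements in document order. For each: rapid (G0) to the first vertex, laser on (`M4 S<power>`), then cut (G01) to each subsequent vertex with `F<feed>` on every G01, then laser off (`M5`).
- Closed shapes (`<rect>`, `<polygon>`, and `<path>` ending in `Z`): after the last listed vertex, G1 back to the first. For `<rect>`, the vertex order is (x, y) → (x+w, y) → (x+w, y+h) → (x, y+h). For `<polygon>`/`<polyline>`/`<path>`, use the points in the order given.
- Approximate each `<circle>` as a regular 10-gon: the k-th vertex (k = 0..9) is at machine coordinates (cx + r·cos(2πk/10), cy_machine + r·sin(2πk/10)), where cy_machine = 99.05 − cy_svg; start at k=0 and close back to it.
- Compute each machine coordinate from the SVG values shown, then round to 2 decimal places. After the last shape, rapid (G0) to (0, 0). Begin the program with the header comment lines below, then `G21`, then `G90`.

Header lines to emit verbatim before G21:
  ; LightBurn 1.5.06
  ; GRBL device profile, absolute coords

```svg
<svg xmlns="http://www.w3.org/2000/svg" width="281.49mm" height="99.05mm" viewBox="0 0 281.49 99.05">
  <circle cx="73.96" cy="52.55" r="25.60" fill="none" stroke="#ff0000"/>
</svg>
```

1 u = 1 mm; y_m = 99.05 − y.

[1] `<circle>` circle, #ff0000→cut S847 F1305: (99.56,46.50) → (94.67,61.55) → (81.87,70.85) → (66.05,70.85) → (53.25,61.55) → (48.36,46.50) → (53.25,31.45) → (66.05,22.15) → (81.87,22.15) → (94.67,31.45) → (99.56,46.50) (closed)

; LightBurn 1.5.06
; GRBL device profile, absolute coords
G21
G90
G0 X99.56 Y46.50
M4 S847
G01 X94.67 Y61.55 F1305
G01 X81.87 Y70.85 F1305
G01 X66.05 Y70.85 F1305
G01 X53.25 Y61.55 F1305
G01 X48.36 Y46.50 F1305
G01 X53.25 Y31.45 F1305
G01 X66.05 Y22.15 F1305
G01 X81.87 Y22.15 F1305
G01 X94.67 Y31.45 F1305
G01 X99.56 Y46.50 F1305
M5
G0 X0.00 Y0.00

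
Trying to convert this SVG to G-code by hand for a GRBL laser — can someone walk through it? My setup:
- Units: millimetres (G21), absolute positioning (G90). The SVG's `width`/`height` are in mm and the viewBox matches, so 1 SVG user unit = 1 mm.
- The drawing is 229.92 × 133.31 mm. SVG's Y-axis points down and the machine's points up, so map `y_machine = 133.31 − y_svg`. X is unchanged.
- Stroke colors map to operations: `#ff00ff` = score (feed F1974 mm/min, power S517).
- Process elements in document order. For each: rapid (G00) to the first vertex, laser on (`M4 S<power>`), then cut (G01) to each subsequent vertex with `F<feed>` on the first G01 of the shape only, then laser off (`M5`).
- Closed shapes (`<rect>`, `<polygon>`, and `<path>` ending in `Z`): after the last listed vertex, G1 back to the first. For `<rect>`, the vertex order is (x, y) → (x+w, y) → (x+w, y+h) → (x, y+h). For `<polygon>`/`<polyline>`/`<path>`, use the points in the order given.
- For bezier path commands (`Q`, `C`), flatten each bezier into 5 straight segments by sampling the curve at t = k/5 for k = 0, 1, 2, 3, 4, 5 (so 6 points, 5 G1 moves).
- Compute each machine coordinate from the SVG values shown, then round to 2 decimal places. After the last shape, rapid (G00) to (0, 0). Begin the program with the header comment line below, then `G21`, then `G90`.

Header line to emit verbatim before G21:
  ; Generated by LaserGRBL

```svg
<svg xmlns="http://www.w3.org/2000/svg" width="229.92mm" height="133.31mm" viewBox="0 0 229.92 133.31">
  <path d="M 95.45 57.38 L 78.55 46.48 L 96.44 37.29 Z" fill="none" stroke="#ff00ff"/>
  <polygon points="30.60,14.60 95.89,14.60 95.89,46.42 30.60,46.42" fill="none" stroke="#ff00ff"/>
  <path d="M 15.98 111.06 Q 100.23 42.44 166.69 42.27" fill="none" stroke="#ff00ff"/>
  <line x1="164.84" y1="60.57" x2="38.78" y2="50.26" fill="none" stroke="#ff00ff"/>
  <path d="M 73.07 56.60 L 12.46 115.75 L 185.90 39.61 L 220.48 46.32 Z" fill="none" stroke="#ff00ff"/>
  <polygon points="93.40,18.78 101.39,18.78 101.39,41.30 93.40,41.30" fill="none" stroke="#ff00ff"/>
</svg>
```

; Generated by LaserGRBL
G21
G90
G00 X95.45 Y75.93
M4 S517
G01 X78.55 Y86.83 F1974
G01 X96.44 Y96.02
G01 X95.45 Y75.93
M5
G00 X30.60 Y118.71
M4 S517
G01 X95.89 Y118.71 F1974
G01 X95.89 Y86.89
G01 X30.60 Y86.89
G01 X30.60 Y118.71
M5
G00 X15.98 Y22.25
M4 S517
G01 X48.97 Y46.96 F1974
G01 X80.53 Y66.19
G01 X110.68 Y79.95
G01 X139.39 Y88.23
G01 X166.69 Y91.04
M5
G00 X164.84 Y72.74
M4 S517
G01 X38.78 Y83.05 F1974
M5
G00 X73.07 Y76.71
M4 S517
G01 X12.46 Y17.56 F1974
G01 X185.90 Y93.70
G01 X220.48 Y86.99
G01 X73.07 Y76.71
M5
G00 X93.40 Y114.53
M4 S517
G01 X101.39 Y114.53 F1974
G01 X101.39 Y92.01
G01 X93.40 Y92.01
G01 X93.40 Y114.53
M5
G00 X0.00 Y0.00

viewBox `0 0 229.92 133.31` with mm width/height → 1 unit = 1 mm. Flip: y_m = 133.31 − y_svg.

**Shape 1** — `<path>` regular polygon, stroke `#ff00ff` → score (S517, F1974). Machine vertices: (95.45,75.93) → (78.55,86.83) → (96.44,96.02) → (95.45,75.93). Closed: final G1 returns to the first vertex.

**Shape 2** — `<polygon>` rectangle, stroke `#ff00ff` → score (S517, F1974). Machine vertices: (30.60,118.71) → (95.89,118.71) → (95.89,86.89) → (30.60,86.89) → (30.60,118.71). Closed: final G1 returns to the first vertex.

**Shape 3** — `<path>` quadratic bezier, stroke `#ff00ff` → score (S517, F1974). Control points (SVG): P0=(15.98,111.06), P1=(100.23,42.44), P2=(166.69,42.27); sampled at t=k/5. Machine vertices: (15.98,22.25) → (48.97,46.96) → (80.53,66.19) → (110.68,79.95) → (139.39,88.23) → (166.69,91.04). Open path.

**Shape 4** — `<line>` line segment, stroke `#ff00ff` → score (S517, F1974). Machine vertices: (164.84,72.74) → (38.78,83.05). Open path.

**Shape 5** — `<path>` closed polygon, stroke `#ff00ff` → score (S517, F1974). Machine vertices: (73.07,76.71) → (12.46,17.56) → (185.90,93.70) → (220.48,86.99) → (73.07,76.71). Closed: final G1 returns to the first vertex.

**Shape 6** — `<polygon>` rectangle, stroke `#ff00ff` → score (S517, F1974). Machine vertices: (93.40,114.53) → (101.39,114.53) → (101.39,92.01) → (93.40,92.01) → (93.40,114.53). Closed: final G1 returns to the first vertex.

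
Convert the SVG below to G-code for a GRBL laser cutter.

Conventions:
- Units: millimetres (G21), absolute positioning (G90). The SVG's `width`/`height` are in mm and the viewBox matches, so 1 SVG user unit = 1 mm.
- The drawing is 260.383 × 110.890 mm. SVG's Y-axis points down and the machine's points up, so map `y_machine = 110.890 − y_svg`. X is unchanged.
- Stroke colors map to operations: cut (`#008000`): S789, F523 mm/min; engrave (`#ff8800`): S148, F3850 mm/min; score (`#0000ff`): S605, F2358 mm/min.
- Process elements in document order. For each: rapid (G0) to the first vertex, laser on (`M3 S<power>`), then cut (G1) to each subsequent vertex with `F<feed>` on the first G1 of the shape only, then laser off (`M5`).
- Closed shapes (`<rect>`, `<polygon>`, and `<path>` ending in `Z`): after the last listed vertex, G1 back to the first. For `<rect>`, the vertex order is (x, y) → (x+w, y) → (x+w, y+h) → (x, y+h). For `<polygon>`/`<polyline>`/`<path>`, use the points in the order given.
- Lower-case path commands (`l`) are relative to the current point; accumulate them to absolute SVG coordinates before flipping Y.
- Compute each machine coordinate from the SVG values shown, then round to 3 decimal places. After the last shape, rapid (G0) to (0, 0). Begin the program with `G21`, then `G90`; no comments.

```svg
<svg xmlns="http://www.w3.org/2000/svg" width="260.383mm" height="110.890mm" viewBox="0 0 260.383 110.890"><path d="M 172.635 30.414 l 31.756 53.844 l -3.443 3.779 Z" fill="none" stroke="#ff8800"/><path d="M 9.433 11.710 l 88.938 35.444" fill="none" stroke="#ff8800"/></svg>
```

G21
G90
G0 X172.635 Y80.476
M3 S148
G1 X204.391 Y26.632 F3850
G1 X200.948 Y22.853
G1 X172.635 Y80.476
M5
G0 X9.433 Y99.180
M3 S148
G1 X98.371 Y63.736 F3850
M5
G0 X0.000 Y0.000

viewBox `0 0 260.383 110.890` with mm width/height → 1 unit = 1 mm. Flip: y_m = 110.890 − y_svg.

**Shape 1** — `<path>` closed polygon, stroke `#ff8800` → engrave (S148, F3850). Machine vertices: (172.635,80.476) → (204.391,26.632) → (200.948,22.853) → (172.635,80.476). Closed: final G1 returns to the first vertex.

**Shape 2** — `<path>` line segment, stroke `#ff8800` → engrave (S148, F3850). Machine vertices: (9.433,99.180) → (98.371,63.736). Open path.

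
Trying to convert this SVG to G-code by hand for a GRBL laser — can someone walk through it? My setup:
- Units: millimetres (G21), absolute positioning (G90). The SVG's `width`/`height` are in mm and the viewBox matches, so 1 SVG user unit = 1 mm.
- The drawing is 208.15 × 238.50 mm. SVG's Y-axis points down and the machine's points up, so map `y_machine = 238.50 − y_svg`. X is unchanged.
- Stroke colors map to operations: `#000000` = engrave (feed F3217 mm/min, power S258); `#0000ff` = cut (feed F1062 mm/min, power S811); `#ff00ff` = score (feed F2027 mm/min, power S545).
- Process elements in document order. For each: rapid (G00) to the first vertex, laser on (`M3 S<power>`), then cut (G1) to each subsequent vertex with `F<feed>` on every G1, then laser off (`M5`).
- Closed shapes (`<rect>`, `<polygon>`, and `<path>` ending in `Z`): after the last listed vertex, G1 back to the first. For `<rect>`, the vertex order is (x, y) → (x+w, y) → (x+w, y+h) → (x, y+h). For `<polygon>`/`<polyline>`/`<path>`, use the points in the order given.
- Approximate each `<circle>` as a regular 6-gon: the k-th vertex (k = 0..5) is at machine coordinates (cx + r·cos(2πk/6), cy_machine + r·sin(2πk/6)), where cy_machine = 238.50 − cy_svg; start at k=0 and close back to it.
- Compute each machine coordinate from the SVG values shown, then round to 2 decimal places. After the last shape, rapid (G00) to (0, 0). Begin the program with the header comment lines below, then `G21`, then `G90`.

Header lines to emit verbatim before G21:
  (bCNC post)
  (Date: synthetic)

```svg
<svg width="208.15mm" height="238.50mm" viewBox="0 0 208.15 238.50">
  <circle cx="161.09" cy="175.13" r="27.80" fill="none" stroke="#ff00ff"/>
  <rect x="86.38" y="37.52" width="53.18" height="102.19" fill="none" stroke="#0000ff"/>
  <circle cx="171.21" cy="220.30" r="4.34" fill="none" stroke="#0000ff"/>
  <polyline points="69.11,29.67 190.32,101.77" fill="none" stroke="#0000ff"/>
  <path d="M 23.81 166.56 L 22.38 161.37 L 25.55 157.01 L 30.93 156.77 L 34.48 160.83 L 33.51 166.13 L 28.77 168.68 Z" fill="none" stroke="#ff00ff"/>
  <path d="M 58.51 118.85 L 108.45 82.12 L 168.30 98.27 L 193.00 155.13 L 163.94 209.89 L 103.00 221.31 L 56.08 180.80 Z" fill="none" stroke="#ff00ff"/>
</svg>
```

(bCNC post)
(Date: synthetic)
G21
G90
G00 X188.89 Y63.37
M3 S545
G1 X174.99 Y87.45 F2027
G1 X147.19 Y87.45 F2027
G1 X133.29 Y63.37 F2027
G1 X147.19 Y39.29 F2027
G1 X174.99 Y39.29 F2027
G1 X188.89 Y63.37 F2027
M5
G00 X86.38 Y200.98
M3 S811
G1 X139.56 Y200.98 F1062
G1 X139.56 Y98.79 F1062
G1 X86.38 Y98.79 F1062
G1 X86.38 Y200.98 F1062
M5
G00 X175.55 Y18.20
M3 S811
G1 X173.38 Y21.96 F1062
G1 X169.04 Y21.96 F1062
G1 X166.87 Y18.20 F1062
G1 X169.04 Y14.44 F1062
G1 X173.38 Y14.44 F1062
G1 X175.55 Y18.20 F1062
M5
G00 X69.11 Y208.83
M3 S811
G1 X190.32 Y136.73 F1062
M5
G00 X23.81 Y71.94
M3 S545
G1 X22.38 Y77.13 F2027
G1 X25.55 Y81.49 F2027
G1 X30.93 Y81.73 F2027
G1 X34.48 Y77.67 F2027
G1 X33.51 Y72.37 F2027
G1 X28.77 Y69.82 F2027
G1 X23.81 Y71.94 F2027
M5
G00 X58.51 Y119.65
M3 S545
G1 X108.45 Y156.38 F2027
G1 X168.30 Y140.23 F2027
G1 X193.00 Y83.37 F2027
G1 X163.94 Y28.61 F2027
G1 X103.00 Y17.19 F2027
G1 X56.08 Y57.70 F2027
G1 X58.51 Y119.65 F2027
M5
G00 X0.00 Y0.00

viewBox `0 0 208.15 238.50` with mm width/height → 1 unit = 1 mm. Flip: y_m = 238.50 − y_svg.

**Shape 1** — `<circle>` circle, stroke `#ff00ff` → score (S545, F2027). Machine vertices: (188.89,63.37) → (174.99,87.45) → (147.19,87.45) → (133.29,63.37) → (147.19,39.29) → (174.99,39.29) → (188.89,63.37). Closed: final G1 returns to the first vertex.

**Shape 2** — `<rect>` rectangle, stroke `#0000ff` → cut (S811, F1062). Machine vertices: (86.38,200.98) → (139.56,200.98) → (139.56,98.79) → (86.38,98.79) → (86.38,200.98). Closed: final G1 returns to the first vertex.

**Shape 3** — `<circle>` circle, stroke `#0000ff` → cut (S811, F1062). Machine vertices: (175.55,18.20) → (173.38,21.96) → (169.04,21.96) → (166.87,18.20) → (169.04,14.44) → (173.38,14.44) → (175.55,18.20). Closed: final G1 returns to the first vertex.

**Shape 4** — `<polyline>` line segment, stroke `#0000ff` → cut (S811, F1062). Machine vertices: (69.11,208.83) → (190.32,136.73). Open path.

**Shape 5** — `<path>` regular polygon, stroke `#ff00ff` → score (S545, F2027). Machine vertices: (23.81,71.94) → (22.38,77.13) → (25.55,81.49) → (30.93,81.73) → (34.48,77.67) → (33.51,72.37) → (28.77,69.82) → (23.81,71.94). Closed: final G1 returns to the first vertex.

**Shape 6** — `<path>` regular polygon, stroke `#ff00ff` → score (S545, F2027). Machine vertices: (58.51,119.65) → (108.45,156.38) → (168.30,140.23) → (193.00,83.37) → (163.94,28.61) → (103.00,17.19) → (56.08,57.70) → (58.51,119.65). Closed: final G1 returns to the first vertex.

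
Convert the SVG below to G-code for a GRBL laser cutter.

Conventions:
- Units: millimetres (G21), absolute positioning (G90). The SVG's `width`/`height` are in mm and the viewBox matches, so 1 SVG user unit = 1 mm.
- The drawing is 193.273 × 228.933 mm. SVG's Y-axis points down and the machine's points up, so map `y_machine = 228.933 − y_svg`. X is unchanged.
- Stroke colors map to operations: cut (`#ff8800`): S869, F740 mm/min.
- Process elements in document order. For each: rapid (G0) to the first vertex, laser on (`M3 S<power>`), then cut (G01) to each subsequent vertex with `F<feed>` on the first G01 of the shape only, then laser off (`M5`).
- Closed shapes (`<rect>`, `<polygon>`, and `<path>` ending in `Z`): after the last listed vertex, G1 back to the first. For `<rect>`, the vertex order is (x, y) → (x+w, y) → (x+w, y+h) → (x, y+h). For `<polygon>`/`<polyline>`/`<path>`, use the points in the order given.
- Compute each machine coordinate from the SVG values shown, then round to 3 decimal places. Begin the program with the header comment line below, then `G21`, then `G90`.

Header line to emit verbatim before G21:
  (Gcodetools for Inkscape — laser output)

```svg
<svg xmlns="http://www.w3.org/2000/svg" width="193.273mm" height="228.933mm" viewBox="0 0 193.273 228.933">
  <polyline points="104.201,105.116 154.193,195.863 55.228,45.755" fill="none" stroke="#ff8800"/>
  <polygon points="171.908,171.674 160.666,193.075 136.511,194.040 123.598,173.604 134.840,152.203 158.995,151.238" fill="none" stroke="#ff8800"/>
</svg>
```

(Gcodetools for Inkscape — laser output)
G21
G90
G0 X104.201 Y123.817
M3 S869
G01 X154.193 Y33.070 F740
G01 X55.228 Y183.178
M5
G0 X171.908 Y57.259
M3 S869
G01 X160.666 Y35.858 F740
G01 X136.511 Y34.893
G01 X123.598 Y55.329
G01 X134.840 Y76.730
G01 X158.995 Y77.695
G01 X171.908 Y57.259
M5

1 u = 1 mm; y_m = 228.933 − y.

[1] `<polyline>` open polyline, #ff8800→cut S869 F740: (104.201,123.817) → (154.193,33.070) → (55.228,183.178)

[2] `<polygon>` regular polygon, #ff8800→cut S869 F740: (171.908,57.259) → (160.666,35.858) → (136.511,34.893) → (123.598,55.329) → (134.840,76.730) → (158.995,77.695) → (171.908,57.259) (closed)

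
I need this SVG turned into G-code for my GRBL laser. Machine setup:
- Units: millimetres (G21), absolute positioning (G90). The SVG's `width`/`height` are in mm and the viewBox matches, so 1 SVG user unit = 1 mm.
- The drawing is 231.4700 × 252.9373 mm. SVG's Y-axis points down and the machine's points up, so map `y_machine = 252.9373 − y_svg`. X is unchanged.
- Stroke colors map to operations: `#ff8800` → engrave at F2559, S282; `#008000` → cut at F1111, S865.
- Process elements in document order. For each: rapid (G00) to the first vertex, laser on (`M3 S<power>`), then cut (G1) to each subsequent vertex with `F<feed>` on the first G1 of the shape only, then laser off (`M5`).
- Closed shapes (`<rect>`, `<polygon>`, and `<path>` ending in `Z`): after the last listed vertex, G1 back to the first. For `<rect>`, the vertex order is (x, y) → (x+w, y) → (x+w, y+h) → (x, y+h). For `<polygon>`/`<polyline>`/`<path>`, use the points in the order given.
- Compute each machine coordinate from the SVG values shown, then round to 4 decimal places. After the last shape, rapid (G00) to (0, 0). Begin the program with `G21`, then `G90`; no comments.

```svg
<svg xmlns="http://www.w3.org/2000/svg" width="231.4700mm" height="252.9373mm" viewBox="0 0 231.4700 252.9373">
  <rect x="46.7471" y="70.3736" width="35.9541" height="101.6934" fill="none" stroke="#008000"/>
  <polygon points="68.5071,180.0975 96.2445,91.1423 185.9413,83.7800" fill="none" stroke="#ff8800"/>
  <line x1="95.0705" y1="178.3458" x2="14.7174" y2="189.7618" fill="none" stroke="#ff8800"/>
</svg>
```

1 u = 1 mm; y_m = 252.9373 − y.

[1] `<rect>` rectangle, #008000→cut S865 F1111: (46.7471,182.5637) → (82.7012,182.5637) → (82.7012,80.8703) → (46.7471,80.8703) → (46.7471,182.5637) (closed)

[2] `<polygon>` closed polygon, #ff8800→engrave S282 F2559: (68.5071,72.8398) → (96.2445,161.7950) → (185.9413,169.1573) → (68.5071,72.8398) (closed)

[3] `<line>` line segment, #ff8800→engrave S282 F2559: (95.0705,74.5915) → (14.7174,63.1755)

G21
G90
G00 X46.7471 Y182.5637
M3 S865
G1 X82.7012 Y182.5637 F1111
G1 X82.7012 Y80.8703
G1 X46.7471 Y80.8703
G1 X46.7471 Y182.5637
M5
G00 X68.5071 Y72.8398
M3 S282
G1 X96.2445 Y161.7950 F2559
G1 X185.9413 Y169.1573
G1 X68.5071 Y72.8398
M5
G00 X95.0705 Y74.5915
M3 S282
G1 X14.7174 Y63.1755 F2559
M5
G00 X0.0000 Y0.0000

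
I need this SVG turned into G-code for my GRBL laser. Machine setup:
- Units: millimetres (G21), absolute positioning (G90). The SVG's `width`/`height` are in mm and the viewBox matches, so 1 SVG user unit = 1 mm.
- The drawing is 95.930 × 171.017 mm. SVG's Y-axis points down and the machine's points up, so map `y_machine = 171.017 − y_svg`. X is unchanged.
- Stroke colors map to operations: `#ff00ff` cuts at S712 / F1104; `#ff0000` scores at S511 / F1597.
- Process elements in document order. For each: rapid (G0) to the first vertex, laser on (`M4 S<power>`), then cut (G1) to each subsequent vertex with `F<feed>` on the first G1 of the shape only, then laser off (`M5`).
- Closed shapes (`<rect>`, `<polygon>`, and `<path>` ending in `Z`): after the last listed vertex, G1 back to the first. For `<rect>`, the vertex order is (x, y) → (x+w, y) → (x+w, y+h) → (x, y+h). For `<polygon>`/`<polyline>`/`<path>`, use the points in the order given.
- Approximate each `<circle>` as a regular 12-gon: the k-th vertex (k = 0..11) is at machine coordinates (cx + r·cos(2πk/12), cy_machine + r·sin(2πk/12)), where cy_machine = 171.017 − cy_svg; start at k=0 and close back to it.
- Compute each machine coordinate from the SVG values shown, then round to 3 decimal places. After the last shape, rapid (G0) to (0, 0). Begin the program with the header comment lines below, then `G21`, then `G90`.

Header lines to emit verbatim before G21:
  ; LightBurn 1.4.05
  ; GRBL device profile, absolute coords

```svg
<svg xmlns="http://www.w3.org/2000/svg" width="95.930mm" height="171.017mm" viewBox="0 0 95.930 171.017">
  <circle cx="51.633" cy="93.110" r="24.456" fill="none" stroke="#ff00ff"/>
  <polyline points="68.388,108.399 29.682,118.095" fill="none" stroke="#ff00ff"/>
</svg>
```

; LightBurn 1.4.05
; GRBL device profile, absolute coords
G21
G90
G0 X76.089 Y77.907
M4 S712
G1 X72.813 Y90.135 F1104
G1 X63.861 Y99.087
G1 X51.633 Y102.363
G1 X39.405 Y99.087
G1 X30.453 Y90.135
G1 X27.177 Y77.907
G1 X30.453 Y65.679
G1 X39.405 Y56.727
G1 X51.633 Y53.451
G1 X63.861 Y56.727
G1 X72.813 Y65.679
G1 X76.089 Y77.907
M5
G0 X68.388 Y62.618
M4 S712
G1 X29.682 Y52.922 F1104
M5
G0 X0.000 Y0.000

1 u = 1 mm; y_m = 171.017 − y.

[1] `<circle>` circle, #ff00ff→cut S712 F1104: (76.089,77.907) → (72.813,90.135) → (63.861,99.087) → (51.633,102.363) → (39.405,99.087) → (30.453,90.135) → (27.177,77.907) → (30.453,65.679) → (39.405,56.727) → (51.633,53.451) → (63.861,56.727) → (72.813,65.679) → (76.089,77.907) (closed)

[2] `<polyline>` line segment, #ff00ff→cut S712 F1104: (68.388,62.618) → (29.682,52.922)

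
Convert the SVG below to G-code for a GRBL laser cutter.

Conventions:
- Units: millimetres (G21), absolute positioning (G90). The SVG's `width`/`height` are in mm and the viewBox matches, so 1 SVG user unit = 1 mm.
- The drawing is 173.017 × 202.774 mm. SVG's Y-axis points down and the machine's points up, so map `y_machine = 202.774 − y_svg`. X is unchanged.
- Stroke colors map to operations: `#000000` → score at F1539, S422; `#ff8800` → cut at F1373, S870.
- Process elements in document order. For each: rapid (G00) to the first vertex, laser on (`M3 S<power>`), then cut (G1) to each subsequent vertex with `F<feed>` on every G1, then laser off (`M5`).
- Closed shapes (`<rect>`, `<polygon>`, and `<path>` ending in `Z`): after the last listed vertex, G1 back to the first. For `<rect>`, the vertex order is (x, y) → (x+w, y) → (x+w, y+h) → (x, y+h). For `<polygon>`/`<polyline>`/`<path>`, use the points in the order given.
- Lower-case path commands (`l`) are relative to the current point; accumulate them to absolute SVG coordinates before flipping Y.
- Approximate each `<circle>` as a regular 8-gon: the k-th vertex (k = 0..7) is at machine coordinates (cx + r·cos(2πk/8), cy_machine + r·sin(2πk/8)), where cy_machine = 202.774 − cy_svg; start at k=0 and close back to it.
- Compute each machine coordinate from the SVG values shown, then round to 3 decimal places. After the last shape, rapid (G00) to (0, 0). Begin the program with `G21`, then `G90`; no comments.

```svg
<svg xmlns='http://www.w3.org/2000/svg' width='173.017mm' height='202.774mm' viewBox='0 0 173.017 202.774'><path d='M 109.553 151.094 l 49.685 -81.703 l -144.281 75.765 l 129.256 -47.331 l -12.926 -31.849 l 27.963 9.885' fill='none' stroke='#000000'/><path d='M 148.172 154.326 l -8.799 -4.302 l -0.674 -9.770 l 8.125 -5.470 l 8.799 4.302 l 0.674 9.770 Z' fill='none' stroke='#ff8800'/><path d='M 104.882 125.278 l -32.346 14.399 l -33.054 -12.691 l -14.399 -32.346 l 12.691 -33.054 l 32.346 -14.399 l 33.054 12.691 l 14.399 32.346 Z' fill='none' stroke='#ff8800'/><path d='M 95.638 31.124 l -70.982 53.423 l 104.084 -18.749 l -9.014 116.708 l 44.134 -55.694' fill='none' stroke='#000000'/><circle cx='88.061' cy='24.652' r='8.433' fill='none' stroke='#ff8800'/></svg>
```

Since the viewBox matches the mm dimensions, user units are millimetres directly. The only transform is the Y-flip y_m = 202.774 − y_svg.

Shape 1 is a open polyline drawn with `<path>`. Its stroke #000000 means score at S422, F1539. After flipping Y the toolpath is (109.553,51.680) → (159.238,133.383) → (14.957,57.618) → (144.213,104.949) → (131.287,136.798) → (159.250,126.913).

Shape 2 is a regular polygon drawn with `<path>`. Its stroke #ff8800 means cut at S870, F1373. After flipping Y the toolpath is (148.172,48.448) → (139.373,52.750) → (138.699,62.520) → (146.824,67.990) → (155.623,63.688) → (156.297,53.918) → (148.172,48.448), returning to the start.

Shape 3 is a regular polygon drawn with `<path>`. Its stroke #ff8800 means cut at S870, F1373. After flipping Y the toolpath is (104.882,77.496) → (72.536,63.097) → (39.482,75.788) → (25.083,108.134) → (37.774,141.188) → (70.120,155.587) → (103.174,142.896) → (117.573,110.550) → (104.882,77.496), returning to the start.

Shape 4 is a open polyline drawn with `<path>`. Its stroke #000000 means score at S422, F1539. After flipping Y the toolpath is (95.638,171.650) → (24.656,118.227) → (128.740,136.976) → (119.726,20.268) → (163.860,75.962).

Shape 5 is a circle drawn with `<circle>`. Its stroke #ff8800 means cut at S870, F1373. After flipping Y the toolpath is (96.494,178.122) → (94.024,184.085) → (88.061,186.555) → (82.098,184.085) → (79.628,178.122) → (82.098,172.159) → (88.061,169.689) → (94.024,172.159) → (96.494,178.122), returning to the start.

G21
G90
G00 X109.553 Y51.680
M3 S422
G1 X159.238 Y133.383 F1539
G1 X14.957 Y57.618 F1539
G1 X144.213 Y104.949 F1539
G1 X131.287 Y136.798 F1539
G1 X159.250 Y126.913 F1539
M5
G00 X148.172 Y48.448
M3 S870
G1 X139.373 Y52.750 F1373
G1 X138.699 Y62.520 F1373
G1 X146.824 Y67.990 F1373
G1 X155.623 Y63.688 F1373
G1 X156.297 Y53.918 F1373
G1 X148.172 Y48.448 F1373
M5
G00 X104.882 Y77.496
M3 S870
G1 X72.536 Y63.097 F1373
G1 X39.482 Y75.788 F1373
G1 X25.083 Y108.134 F1373
G1 X37.774 Y141.188 F1373
G1 X70.120 Y155.587 F1373
G1 X103.174 Y142.896 F1373
G1 X117.573 Y110.550 F1373
G1 X104.882 Y77.496 F1373
M5
G00 X95.638 Y171.650
M3 S422
G1 X24.656 Y118.227 F1539
G1 X128.740 Y136.976 F1539
G1 X119.726 Y20.268 F1539
G1 X163.860 Y75.962 F1539
M5
G00 X96.494 Y178.122
M3 S870
G1 X94.024 Y184.085 F1373
G1 X88.061 Y186.555 F1373
G1 X82.098 Y184.085 F1373
G1 X79.628 Y178.122 F1373
G1 X82.098 Y172.159 F1373
G1 X88.061 Y169.689 F1373
G1 X94.024 Y172.159 F1373
G1 X96.494 Y178.122 F1373
M5
G00 X0.000 Y0.000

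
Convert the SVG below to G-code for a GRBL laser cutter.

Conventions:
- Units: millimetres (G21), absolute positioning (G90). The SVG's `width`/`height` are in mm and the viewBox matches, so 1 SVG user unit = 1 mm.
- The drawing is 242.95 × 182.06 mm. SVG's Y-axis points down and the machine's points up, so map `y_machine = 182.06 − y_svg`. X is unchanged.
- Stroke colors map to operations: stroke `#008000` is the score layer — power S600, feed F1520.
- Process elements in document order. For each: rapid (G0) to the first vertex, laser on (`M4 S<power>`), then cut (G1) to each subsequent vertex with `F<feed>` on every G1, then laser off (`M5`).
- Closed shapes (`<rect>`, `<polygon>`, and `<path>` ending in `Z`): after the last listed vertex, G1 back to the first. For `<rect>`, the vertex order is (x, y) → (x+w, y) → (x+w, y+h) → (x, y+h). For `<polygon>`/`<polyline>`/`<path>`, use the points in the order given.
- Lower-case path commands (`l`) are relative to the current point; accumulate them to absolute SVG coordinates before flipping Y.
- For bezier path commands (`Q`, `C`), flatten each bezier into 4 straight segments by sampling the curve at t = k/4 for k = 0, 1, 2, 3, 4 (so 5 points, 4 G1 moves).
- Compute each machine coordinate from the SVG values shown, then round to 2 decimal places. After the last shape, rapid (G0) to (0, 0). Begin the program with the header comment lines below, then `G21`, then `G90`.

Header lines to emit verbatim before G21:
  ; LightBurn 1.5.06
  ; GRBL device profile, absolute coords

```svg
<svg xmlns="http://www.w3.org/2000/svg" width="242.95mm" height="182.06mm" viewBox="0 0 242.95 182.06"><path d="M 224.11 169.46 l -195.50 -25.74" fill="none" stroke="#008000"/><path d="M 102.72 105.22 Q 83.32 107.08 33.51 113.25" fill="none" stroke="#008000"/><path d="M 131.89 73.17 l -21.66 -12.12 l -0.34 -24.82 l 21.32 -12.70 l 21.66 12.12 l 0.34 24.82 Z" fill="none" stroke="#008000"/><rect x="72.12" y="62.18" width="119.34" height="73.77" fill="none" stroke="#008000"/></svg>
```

1 u = 1 mm; y_m = 182.06 − y.

[1] `<path>` line segment, #008000→score S600 F1520: (224.11,12.60) → (28.61,38.34)

[2] `<path>` quadratic bezier, #008000→score S600 F1520: (102.72,76.84) → (91.12,75.64) → (75.72,73.90) → (56.51,71.63) → (33.51,68.81)

[3] `<path>` regular polygon, #008000→score S600 F1520: (131.89,108.89) → (110.23,121.01) → (109.89,145.83) → (131.21,158.53) → (152.87,146.41) → (153.21,121.59) → (131.89,108.89) (closed)

[4] `<rect>` rectangle, #008000→score S600 F1520: (72.12,119.88) → (191.46,119.88) → (191.46,46.11) → (72.12,46.11) → (72.12,119.88) (closed)

; LightBurn 1.5.06
; GRBL device profile, absolute coords
G21
G90
G0 X224.11 Y12.60
M4 S600
G1 X28.61 Y38.34 F1520
M5
G0 X102.72 Y76.84
M4 S600
G1 X91.12 Y75.64 F1520
G1 X75.72 Y73.90 F1520
G1 X56.51 Y71.63 F1520
G1 X33.51 Y68.81 F1520
M5
G0 X131.89 Y108.89
M4 S600
G1 X110.23 Y121.01 F1520
G1 X109.89 Y145.83 F1520
G1 X131.21 Y158.53 F1520
G1 X152.87 Y146.41 F1520
G1 X153.21 Y121.59 F1520
G1 X131.89 Y108.89 F1520
M5
G0 X72.12 Y119.88
M4 S600
G1 X191.46 Y119.88 F1520
G1 X191.46 Y46.11 F1520
G1 X72.12 Y46.11 F1520
G1 X72.12 Y119.88 F1520
M5
G0 X0.00 Y0.00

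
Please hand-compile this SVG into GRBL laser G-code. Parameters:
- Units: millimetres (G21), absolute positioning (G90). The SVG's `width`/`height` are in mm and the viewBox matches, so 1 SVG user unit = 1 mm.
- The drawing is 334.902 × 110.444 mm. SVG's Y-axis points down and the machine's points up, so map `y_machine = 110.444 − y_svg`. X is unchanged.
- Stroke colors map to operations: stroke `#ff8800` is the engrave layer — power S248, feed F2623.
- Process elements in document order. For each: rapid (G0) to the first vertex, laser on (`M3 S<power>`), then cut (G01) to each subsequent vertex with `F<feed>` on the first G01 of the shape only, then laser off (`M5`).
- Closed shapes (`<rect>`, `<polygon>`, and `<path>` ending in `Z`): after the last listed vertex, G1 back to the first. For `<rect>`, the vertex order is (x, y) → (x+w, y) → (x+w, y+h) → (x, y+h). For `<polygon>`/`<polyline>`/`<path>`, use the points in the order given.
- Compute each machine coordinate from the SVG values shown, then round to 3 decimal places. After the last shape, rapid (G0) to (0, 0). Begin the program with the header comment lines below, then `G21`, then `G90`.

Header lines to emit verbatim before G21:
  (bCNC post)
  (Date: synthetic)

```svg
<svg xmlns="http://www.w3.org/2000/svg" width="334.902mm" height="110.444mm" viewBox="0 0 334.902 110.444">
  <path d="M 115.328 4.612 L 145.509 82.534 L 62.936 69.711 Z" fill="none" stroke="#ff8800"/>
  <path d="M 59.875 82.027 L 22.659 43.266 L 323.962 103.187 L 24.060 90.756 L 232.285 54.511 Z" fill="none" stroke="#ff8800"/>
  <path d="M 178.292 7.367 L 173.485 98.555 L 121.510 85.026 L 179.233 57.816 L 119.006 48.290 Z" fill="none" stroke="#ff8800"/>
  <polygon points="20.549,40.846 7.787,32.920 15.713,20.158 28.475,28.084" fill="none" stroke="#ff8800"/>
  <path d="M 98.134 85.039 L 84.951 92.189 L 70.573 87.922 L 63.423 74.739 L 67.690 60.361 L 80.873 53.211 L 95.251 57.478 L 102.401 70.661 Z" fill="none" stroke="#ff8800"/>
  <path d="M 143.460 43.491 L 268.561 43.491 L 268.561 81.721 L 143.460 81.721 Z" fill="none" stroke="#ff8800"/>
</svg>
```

(bCNC post)
(Date: synthetic)
G21
G90
G0 X115.328 Y105.832
M3 S248
G01 X145.509 Y27.910 F2623
G01 X62.936 Y40.733
G01 X115.328 Y105.832
M5
G0 X59.875 Y28.417
M3 S248
G01 X22.659 Y67.178 F2623
G01 X323.962 Y7.257
G01 X24.060 Y19.688
G01 X232.285 Y55.933
G01 X59.875 Y28.417
M5
G0 X178.292 Y103.077
M3 S248
G01 X173.485 Y11.889 F2623
G01 X121.510 Y25.418
G01 X179.233 Y52.628
G01 X119.006 Y62.154
G01 X178.292 Y103.077
M5
G0 X20.549 Y69.598
M3 S248
G01 X7.787 Y77.524 F2623
G01 X15.713 Y90.286
G01 X28.475 Y82.360
G01 X20.549 Y69.598
M5
G0 X98.134 Y25.405
M3 S248
G01 X84.951 Y18.255 F2623
G01 X70.573 Y22.522
G01 X63.423 Y35.705
G01 X67.690 Y50.083
G01 X80.873 Y57.233
G01 X95.251 Y52.966
G01 X102.401 Y39.783
G01 X98.134 Y25.405
M5
G0 X143.460 Y66.953
M3 S248
G01 X268.561 Y66.953 F2623
G01 X268.561 Y28.723
G01 X143.460 Y28.723
G01 X143.460 Y66.953
M5
G0 X0.000 Y0.000

Since the viewBox matches the mm dimensions, user units are millimetres directly. The only transform is the Y-flip y_m = 110.444 − y_svg.

Shape 1 is a regular polygon drawn with `<path>`. Its stroke #ff8800 means engrave at S248, F2623. After flipping Y the toolpath is (115.328,105.832) → (145.509,27.910) → (62.936,40.733) → (115.328,105.832), returning to the start.

Shape 2 is a closed polygon drawn with `<path>`. Its stroke #ff8800 means engrave at S248, F2623. After flipping Y the toolpath is (59.875,28.417) → (22.659,67.178) → (323.962,7.257) → (24.060,19.688) → (232.285,55.933) → (59.875,28.417), returning to the start.

Shape 3 is a closed polygon drawn with `<path>`. Its stroke #ff8800 means engrave at S248, F2623. After flipping Y the toolpath is (178.292,103.077) → (173.485,11.889) → (121.510,25.418) → (179.233,52.628) → (119.006,62.154) → (178.292,103.077), returning to the start.

Shape 4 is a regular polygon drawn with `<polygon>`. Its stroke #ff8800 means engrave at S248, F2623. After flipping Y the toolpath is (20.549,69.598) → (7.787,77.524) → (15.713,90.286) → (28.475,82.360) → (20.549,69.598), returning to the start.

Shape 5 is a regular polygon drawn with `<path>`. Its stroke #ff8800 means engrave at S248, F2623. After flipping Y the toolpath is (98.134,25.405) → (84.951,18.255) → (70.573,22.522) → (63.423,35.705) → (67.690,50.083) → (80.873,57.233) → (95.251,52.966) → (102.401,39.783) → (98.134,25.405), returning to the start.

Shape 6 is a rectangle drawn with `<path>`. Its stroke #ff8800 means engrave at S248, F2623. After flipping Y the toolpath is (143.460,66.953) → (268.561,66.953) → (268.561,28.723) → (143.460,28.723) → (143.460,66.953), returning to the start.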